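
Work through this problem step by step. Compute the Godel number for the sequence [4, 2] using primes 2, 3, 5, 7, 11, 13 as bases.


Encode each element as an exponent of the corresponding prime:
  2^4 = 16
  3^2 = 9
Product = 16 * 9 = 144

144


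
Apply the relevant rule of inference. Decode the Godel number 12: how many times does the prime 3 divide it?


Factorize 12 by dividing by 3 repeatedly.
Division steps: 3 divides 12 exactly 1 time(s).
Exponent of 3 = 1

1


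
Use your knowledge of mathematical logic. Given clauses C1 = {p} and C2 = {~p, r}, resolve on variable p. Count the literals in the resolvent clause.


Remove p from C1 and ~p from C2.
C1 remainder: {}
C2 remainder: {r}
Union (resolvent): {r}
Resolvent has 1 literal(s).

1


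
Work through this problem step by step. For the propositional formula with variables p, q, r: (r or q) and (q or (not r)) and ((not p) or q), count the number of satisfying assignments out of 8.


Evaluate all 8 assignments for p, q, r:
p=0, q=0, r=0: 0
p=0, q=0, r=1: 0
p=0, q=1, r=0: 1
p=0, q=1, r=1: 1
p=1, q=0, r=0: 0
p=1, q=0, r=1: 0
p=1, q=1, r=0: 1
p=1, q=1, r=1: 1
Satisfying count = 4

4


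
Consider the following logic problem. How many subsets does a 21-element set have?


The power set of a set with n elements has 2^n elements.
|P(S)| = 2^21 = 2097152

2097152


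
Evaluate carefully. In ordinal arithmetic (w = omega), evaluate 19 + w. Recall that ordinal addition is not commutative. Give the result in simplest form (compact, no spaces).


Compute 19 + w.
Ordinal + is associative but NOT commutative; for finite n>0, n + w = w but w + n stays w+n.
Any finite left addend is absorbed by w on the right: 19 + w = w.
Result = w

w


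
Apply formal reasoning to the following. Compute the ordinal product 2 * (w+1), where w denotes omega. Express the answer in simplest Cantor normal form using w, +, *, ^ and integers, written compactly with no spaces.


Compute 2 * (w+1).
Ordinal * is associative and left-distributive over +, but NOT commutative; for finite n>1, n*w = w but w*n stays w*n.
By left-distributivity: 2 * (w+1) = 2*w + 2*1 = w + 2 = w+2.
Result = w+2

w+2


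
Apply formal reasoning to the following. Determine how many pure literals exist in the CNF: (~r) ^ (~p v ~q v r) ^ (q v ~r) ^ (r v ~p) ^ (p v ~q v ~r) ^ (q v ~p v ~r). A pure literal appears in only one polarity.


Check each variable for pure literal status:
p: mixed (not pure)
q: mixed (not pure)
r: mixed (not pure)
Pure literal count = 0

0


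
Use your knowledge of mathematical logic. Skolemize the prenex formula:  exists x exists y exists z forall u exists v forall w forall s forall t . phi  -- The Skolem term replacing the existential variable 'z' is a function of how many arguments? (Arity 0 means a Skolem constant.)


Quantifier prefix: exists x exists y exists z forall u exists v forall w forall s forall t
'z' is existentially quantified at position 3.
No universal quantifiers precede it.
Skolem function arity = 0 (a Skolem constant)

0


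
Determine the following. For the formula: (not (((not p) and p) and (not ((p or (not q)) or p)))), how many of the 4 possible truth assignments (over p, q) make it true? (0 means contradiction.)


Check all 4 assignments:
p=0, q=0: 1
p=0, q=1: 1
p=1, q=0: 1
p=1, q=1: 1
Count of True = 4

4


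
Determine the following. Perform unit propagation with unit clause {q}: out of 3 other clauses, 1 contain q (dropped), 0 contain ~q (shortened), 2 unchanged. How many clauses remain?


Satisfied (removed): 1
Shortened (remain): 0
Unchanged (remain): 2
Remaining = 0 + 2 = 2

2


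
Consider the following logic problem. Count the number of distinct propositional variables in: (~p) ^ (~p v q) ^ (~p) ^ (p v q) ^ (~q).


Identify each variable that appears in the formula.
Variables found: p, q
Count = 2

2


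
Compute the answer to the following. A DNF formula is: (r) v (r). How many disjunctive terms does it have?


A DNF formula is a disjunction of terms (conjunctions).
Terms are separated by v.
Counting the disjuncts: 2 terms.

2


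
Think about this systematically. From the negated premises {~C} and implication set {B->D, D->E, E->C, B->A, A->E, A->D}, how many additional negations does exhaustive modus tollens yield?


Initial negated facts: {~C}
Apply modus tollens to closure:
  ~C and E->C  =>  ~E
  ~E and A->E  =>  ~A
  ~E and D->E  =>  ~D
  ~A and B->A  =>  ~B
Final negated: {~A, ~B, ~C, ~D, ~E}
New negations: {~A, ~B, ~D, ~E}
Count = 4

4


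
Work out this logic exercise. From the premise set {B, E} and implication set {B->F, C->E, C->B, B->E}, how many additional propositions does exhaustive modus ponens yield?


Initial facts: {B, E}
Apply modus ponens to closure:
  B and B->F  =>  F
Final known: {B, E, F}
New propositions: {F}
Count = 1

1


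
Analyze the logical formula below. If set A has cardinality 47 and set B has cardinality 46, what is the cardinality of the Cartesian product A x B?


The Cartesian product A x B contains all ordered pairs (a, b).
|A x B| = |A| * |B| = 47 * 46 = 2162

2162


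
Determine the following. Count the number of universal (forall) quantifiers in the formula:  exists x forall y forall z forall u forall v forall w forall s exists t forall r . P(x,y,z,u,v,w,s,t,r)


Quantifier prefix: exists x forall y forall z forall u forall v forall w forall s exists t forall r
Mark each quantifier type:
  E U U U U U U E U
Universal count = 7, Existential count = 2
Asked for universal (forall) quantifiers: 7

7


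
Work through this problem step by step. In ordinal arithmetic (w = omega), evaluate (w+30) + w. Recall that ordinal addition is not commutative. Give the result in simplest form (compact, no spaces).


Compute (w+30) + w.
Ordinal + is associative but NOT commutative; for finite n>0, n + w = w but w + n stays w+n.
(w+30) + w = w + (30+w) = w + w = w*2 (the finite tail 30 is absorbed by the right w).
Result = w*2

w*2


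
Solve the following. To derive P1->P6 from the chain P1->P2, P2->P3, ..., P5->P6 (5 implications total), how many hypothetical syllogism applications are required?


With 5 implications in a chain connecting 6 propositions:
P1->P2, P2->P3, ..., P5->P6
Steps needed = (number of implications) - 1 = 5 - 1 = 4

4


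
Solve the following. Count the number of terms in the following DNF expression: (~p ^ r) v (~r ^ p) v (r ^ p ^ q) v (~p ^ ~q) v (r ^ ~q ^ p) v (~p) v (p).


A DNF formula is a disjunction of terms (conjunctions).
Terms are separated by v.
Counting the disjuncts: 7 terms.

7


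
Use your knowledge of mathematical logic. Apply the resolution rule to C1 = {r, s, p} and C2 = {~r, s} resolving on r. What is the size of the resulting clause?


Remove r from C1 and ~r from C2.
C1 remainder: {s, p}
C2 remainder: {s}
Union (resolvent): {p, s}
Resolvent has 2 literal(s).

2


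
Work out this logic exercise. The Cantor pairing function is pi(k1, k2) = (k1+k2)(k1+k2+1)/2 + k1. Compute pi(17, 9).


k1 + k2 = 26
(k1+k2)(k1+k2+1)/2 = 26 * 27 / 2 = 351
pi = 351 + 17 = 368

368


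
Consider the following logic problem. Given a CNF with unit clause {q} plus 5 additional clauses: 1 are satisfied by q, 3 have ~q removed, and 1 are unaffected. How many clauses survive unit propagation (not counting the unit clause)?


Satisfied (removed): 1
Shortened (remain): 3
Unchanged (remain): 1
Remaining = 3 + 1 = 4

4


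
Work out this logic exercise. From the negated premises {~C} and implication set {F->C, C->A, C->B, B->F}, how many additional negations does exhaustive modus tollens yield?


Initial negated facts: {~C}
Apply modus tollens to closure:
  ~C and F->C  =>  ~F
  ~F and B->F  =>  ~B
Final negated: {~B, ~C, ~F}
New negations: {~B, ~F}
Count = 2

2


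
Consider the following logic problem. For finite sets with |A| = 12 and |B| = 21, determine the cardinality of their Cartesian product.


The Cartesian product A x B contains all ordered pairs (a, b).
|A x B| = |A| * |B| = 12 * 21 = 252

252


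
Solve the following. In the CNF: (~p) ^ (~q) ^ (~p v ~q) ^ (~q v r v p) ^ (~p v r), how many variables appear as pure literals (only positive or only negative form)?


Check each variable for pure literal status:
p: mixed (not pure)
q: pure negative
r: pure positive
Pure literal count = 2

2


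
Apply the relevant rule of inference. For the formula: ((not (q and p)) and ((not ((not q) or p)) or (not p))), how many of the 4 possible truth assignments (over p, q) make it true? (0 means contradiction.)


Check all 4 assignments:
p=0, q=0: 1
p=0, q=1: 1
p=1, q=0: 0
p=1, q=1: 0
Count of True = 2

2


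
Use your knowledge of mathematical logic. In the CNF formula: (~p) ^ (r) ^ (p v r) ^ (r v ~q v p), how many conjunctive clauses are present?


A CNF formula is a conjunction of clauses.
Clauses are separated by ^.
Counting the conjuncts: 4 clauses.

4


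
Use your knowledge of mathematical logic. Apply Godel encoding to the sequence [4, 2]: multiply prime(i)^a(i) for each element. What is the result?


Encode each element as an exponent of the corresponding prime:
  2^4 = 16
  3^2 = 9
Product = 16 * 9 = 144

144


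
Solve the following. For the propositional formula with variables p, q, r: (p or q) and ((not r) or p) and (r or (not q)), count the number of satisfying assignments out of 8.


Evaluate all 8 assignments for p, q, r:
p=0, q=0, r=0: 0
p=0, q=0, r=1: 0
p=0, q=1, r=0: 0
p=0, q=1, r=1: 0
p=1, q=0, r=0: 1
p=1, q=0, r=1: 1
p=1, q=1, r=0: 0
p=1, q=1, r=1: 1
Satisfying count = 3

3


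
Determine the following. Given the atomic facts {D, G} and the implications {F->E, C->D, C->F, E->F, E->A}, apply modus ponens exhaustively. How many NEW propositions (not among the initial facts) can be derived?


Initial facts: {D, G}
Apply modus ponens to closure:
  (no implication fires)
Final known: {D, G}
New propositions: {(none)}
Count = 0

0


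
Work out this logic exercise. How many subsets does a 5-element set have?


The power set of a set with n elements has 2^n elements.
|P(S)| = 2^5 = 32

32


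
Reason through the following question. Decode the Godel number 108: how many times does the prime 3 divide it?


Factorize 108 by dividing by 3 repeatedly.
Division steps: 3 divides 108 exactly 3 time(s).
Exponent of 3 = 3

3


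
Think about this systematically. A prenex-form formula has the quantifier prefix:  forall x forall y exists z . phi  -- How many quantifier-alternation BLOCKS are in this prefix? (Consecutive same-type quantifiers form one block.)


Quantifier-type sequence: A A E  (A=forall, E=exists)
Group into maximal same-type runs:
  Ax2 | Ex1
Number of blocks = 2

2


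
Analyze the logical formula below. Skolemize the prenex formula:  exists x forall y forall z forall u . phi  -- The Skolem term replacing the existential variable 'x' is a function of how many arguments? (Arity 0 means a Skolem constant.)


Quantifier prefix: exists x forall y forall z forall u
'x' is existentially quantified at position 1.
No universal quantifiers precede it.
Skolem function arity = 0 (a Skolem constant)

0


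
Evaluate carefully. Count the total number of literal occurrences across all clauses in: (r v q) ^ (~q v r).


Counting literals in each clause:
Clause 1: 2 literal(s)
Clause 2: 2 literal(s)
Total = 4

4


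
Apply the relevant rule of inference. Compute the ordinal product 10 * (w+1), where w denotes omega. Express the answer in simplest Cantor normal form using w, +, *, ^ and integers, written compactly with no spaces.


Compute 10 * (w+1).
Ordinal * is associative and left-distributive over +, but NOT commutative; for finite n>1, n*w = w but w*n stays w*n.
By left-distributivity: 10 * (w+1) = 10*w + 10*1 = w + 10 = w+10.
Result = w+10

w+10


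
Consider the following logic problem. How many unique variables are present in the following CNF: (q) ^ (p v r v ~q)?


Identify each variable that appears in the formula.
Variables found: p, q, r
Count = 3

3


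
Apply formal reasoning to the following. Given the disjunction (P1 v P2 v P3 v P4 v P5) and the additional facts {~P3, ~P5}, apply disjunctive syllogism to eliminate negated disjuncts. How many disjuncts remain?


Original disjuncts (5): P1, P2, P3, P4, P5
Negated (eliminate): ~P3, ~P5
Remaining disjuncts: P1, P2, P4
Count = 5 - 2 = 3

3


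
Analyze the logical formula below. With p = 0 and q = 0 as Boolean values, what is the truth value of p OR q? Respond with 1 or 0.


p = 0, q = 0
Operation: p OR q
Evaluate: 0 OR 0 = 0

0


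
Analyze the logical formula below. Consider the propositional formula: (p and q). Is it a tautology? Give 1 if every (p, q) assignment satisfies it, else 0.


Check all 4 assignments:
p=0, q=0: 0
p=0, q=1: 0
p=1, q=0: 0
p=1, q=1: 1
Satisfying count = 1/4.
Tautology iff count = 4: no.

0


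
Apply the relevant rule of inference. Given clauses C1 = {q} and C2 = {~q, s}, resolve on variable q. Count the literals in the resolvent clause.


Remove q from C1 and ~q from C2.
C1 remainder: {}
C2 remainder: {s}
Union (resolvent): {s}
Resolvent has 1 literal(s).

1


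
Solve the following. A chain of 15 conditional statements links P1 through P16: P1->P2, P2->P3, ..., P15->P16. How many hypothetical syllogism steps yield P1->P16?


With 15 implications in a chain connecting 16 propositions:
P1->P2, P2->P3, ..., P15->P16
Steps needed = (number of implications) - 1 = 15 - 1 = 14

14


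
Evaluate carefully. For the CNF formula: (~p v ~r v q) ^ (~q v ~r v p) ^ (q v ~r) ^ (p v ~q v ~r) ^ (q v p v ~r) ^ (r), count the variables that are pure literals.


Check each variable for pure literal status:
p: mixed (not pure)
q: mixed (not pure)
r: mixed (not pure)
Pure literal count = 0

0


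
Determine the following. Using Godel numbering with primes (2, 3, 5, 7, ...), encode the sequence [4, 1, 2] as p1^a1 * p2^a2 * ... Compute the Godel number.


Encode each element as an exponent of the corresponding prime:
  2^4 = 16
  3^1 = 3
  5^2 = 25
Product = 16 * 3 * 25 = 1200

1200


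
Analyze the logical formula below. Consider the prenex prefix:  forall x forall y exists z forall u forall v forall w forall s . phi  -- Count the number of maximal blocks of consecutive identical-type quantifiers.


Quantifier-type sequence: A A E A A A A  (A=forall, E=exists)
Group into maximal same-type runs:
  Ax2 | Ex1 | Ax4
Number of blocks = 3

3


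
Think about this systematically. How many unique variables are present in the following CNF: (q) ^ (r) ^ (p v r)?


Identify each variable that appears in the formula.
Variables found: p, q, r
Count = 3

3


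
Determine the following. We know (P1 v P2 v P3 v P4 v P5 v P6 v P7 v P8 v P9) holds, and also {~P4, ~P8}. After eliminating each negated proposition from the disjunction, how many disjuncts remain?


Original disjuncts (9): P1, P2, P3, P4, P5, P6, P7, P8, P9
Negated (eliminate): ~P4, ~P8
Remaining disjuncts: P1, P2, P3, P5, P6, P7, P9
Count = 9 - 2 = 7

7


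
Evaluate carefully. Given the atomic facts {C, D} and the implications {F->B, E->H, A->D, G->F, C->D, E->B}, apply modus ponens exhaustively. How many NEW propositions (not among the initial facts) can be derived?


Initial facts: {C, D}
Apply modus ponens to closure:
  (no implication fires)
Final known: {C, D}
New propositions: {(none)}
Count = 0

0


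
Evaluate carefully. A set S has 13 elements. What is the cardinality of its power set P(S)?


The power set of a set with n elements has 2^n elements.
|P(S)| = 2^13 = 8192

8192


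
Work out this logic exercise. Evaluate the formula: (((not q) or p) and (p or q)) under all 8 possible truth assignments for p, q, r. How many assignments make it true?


Check all 8 assignments:
p=0, q=0, r=0: 0
p=0, q=0, r=1: 0
p=0, q=1, r=0: 0
p=0, q=1, r=1: 0
p=1, q=0, r=0: 1
p=1, q=0, r=1: 1
p=1, q=1, r=0: 1
p=1, q=1, r=1: 1
Count of True = 4

4


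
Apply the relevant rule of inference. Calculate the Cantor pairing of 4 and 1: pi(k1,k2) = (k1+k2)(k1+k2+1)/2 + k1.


k1 + k2 = 5
(k1+k2)(k1+k2+1)/2 = 5 * 6 / 2 = 15
pi = 15 + 4 = 19

19


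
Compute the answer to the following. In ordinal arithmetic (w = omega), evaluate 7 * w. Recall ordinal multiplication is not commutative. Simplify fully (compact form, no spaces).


Compute 7 * w.
Ordinal * is associative and left-distributive over +, but NOT commutative; for finite n>1, n*w = w but w*n stays w*n.
For finite n>0, n * w = sup{n*k : k<w} = w. So 7 * w = w.
Result = w

w


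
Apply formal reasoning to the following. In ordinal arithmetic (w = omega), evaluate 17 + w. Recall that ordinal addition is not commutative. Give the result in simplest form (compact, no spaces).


Compute 17 + w.
Ordinal + is associative but NOT commutative; for finite n>0, n + w = w but w + n stays w+n.
Any finite left addend is absorbed by w on the right: 17 + w = w.
Result = w

w


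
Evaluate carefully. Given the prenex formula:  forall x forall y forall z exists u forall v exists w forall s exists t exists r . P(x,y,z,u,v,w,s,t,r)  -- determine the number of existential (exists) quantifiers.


Quantifier prefix: forall x forall y forall z exists u forall v exists w forall s exists t exists r
Mark each quantifier type:
  U U U E U E U E E
Universal count = 5, Existential count = 4
Asked for existential (exists) quantifiers: 4

4


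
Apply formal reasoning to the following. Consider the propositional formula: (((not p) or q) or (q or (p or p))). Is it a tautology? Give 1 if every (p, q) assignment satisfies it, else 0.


Check all 4 assignments:
p=0, q=0: 1
p=0, q=1: 1
p=1, q=0: 1
p=1, q=1: 1
Satisfying count = 4/4.
Tautology iff count = 4: yes.

1


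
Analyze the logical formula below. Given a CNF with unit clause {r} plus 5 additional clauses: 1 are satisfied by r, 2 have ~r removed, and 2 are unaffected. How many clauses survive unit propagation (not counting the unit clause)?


Satisfied (removed): 1
Shortened (remain): 2
Unchanged (remain): 2
Remaining = 2 + 2 = 4

4


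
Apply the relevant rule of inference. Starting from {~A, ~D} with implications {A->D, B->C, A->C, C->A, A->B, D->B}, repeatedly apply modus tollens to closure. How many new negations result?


Initial negated facts: {~A, ~D}
Apply modus tollens to closure:
  ~A and C->A  =>  ~C
  ~C and B->C  =>  ~B
Final negated: {~A, ~B, ~C, ~D}
New negations: {~B, ~C}
Count = 2

2


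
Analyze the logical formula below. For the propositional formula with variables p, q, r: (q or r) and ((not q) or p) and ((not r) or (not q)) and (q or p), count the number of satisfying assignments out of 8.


Evaluate all 8 assignments for p, q, r:
p=0, q=0, r=0: 0
p=0, q=0, r=1: 0
p=0, q=1, r=0: 0
p=0, q=1, r=1: 0
p=1, q=0, r=0: 0
p=1, q=0, r=1: 1
p=1, q=1, r=0: 1
p=1, q=1, r=1: 0
Satisfying count = 2

2


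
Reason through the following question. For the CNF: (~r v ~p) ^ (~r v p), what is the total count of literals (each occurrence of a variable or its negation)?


Counting literals in each clause:
Clause 1: 2 literal(s)
Clause 2: 2 literal(s)
Total = 4

4


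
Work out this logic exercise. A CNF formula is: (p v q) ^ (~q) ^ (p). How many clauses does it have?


A CNF formula is a conjunction of clauses.
Clauses are separated by ^.
Counting the conjuncts: 3 clauses.

3


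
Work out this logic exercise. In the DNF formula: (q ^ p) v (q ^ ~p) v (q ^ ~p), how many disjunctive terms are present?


A DNF formula is a disjunction of terms (conjunctions).
Terms are separated by v.
Counting the disjuncts: 3 terms.

3


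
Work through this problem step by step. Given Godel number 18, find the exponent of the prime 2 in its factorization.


Factorize 18 by dividing by 2 repeatedly.
Division steps: 2 divides 18 exactly 1 time(s).
Exponent of 2 = 1

1


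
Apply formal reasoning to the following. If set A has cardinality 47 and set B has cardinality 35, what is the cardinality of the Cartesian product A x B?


The Cartesian product A x B contains all ordered pairs (a, b).
|A x B| = |A| * |B| = 47 * 35 = 1645

1645


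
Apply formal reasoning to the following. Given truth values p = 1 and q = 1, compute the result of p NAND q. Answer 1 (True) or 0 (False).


p = 1, q = 1
Operation: p NAND q
Evaluate: 1 NAND 1 = 0

0


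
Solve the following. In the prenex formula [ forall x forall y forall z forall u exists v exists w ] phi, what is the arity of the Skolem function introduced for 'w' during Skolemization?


Quantifier prefix: forall x forall y forall z forall u exists v exists w
'w' is existentially quantified at position 6.
Universal variables preceding it: x, y, z, u
Skolem function arity = 4

4


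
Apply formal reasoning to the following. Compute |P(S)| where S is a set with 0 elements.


The power set of a set with n elements has 2^n elements.
|P(S)| = 2^0 = 1

1


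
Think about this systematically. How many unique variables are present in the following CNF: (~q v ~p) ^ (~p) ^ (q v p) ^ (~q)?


Identify each variable that appears in the formula.
Variables found: p, q
Count = 2

2


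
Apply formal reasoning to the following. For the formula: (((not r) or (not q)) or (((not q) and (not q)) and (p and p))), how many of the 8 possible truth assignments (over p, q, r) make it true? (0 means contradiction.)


Check all 8 assignments:
p=0, q=0, r=0: 1
p=0, q=0, r=1: 1
p=0, q=1, r=0: 1
p=0, q=1, r=1: 0
p=1, q=0, r=0: 1
p=1, q=0, r=1: 1
p=1, q=1, r=0: 1
p=1, q=1, r=1: 0
Count of True = 6

6


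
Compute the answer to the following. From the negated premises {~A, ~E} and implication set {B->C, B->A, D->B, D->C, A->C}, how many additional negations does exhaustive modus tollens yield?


Initial negated facts: {~A, ~E}
Apply modus tollens to closure:
  ~A and B->A  =>  ~B
  ~B and D->B  =>  ~D
Final negated: {~A, ~B, ~D, ~E}
New negations: {~B, ~D}
Count = 2

2


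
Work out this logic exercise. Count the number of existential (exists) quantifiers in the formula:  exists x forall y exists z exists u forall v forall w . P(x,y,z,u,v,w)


Quantifier prefix: exists x forall y exists z exists u forall v forall w
Mark each quantifier type:
  E U E E U U
Universal count = 3, Existential count = 3
Asked for existential (exists) quantifiers: 3

3


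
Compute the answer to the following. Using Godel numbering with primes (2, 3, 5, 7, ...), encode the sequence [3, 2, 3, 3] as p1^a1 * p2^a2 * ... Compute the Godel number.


Encode each element as an exponent of the corresponding prime:
  2^3 = 8
  3^2 = 9
  5^3 = 125
  7^3 = 343
Product = 8 * 9 * 125 * 343 = 3087000

3087000


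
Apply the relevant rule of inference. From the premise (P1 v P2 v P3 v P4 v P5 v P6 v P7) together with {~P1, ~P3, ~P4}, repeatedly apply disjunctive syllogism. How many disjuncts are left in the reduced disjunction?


Original disjuncts (7): P1, P2, P3, P4, P5, P6, P7
Negated (eliminate): ~P1, ~P3, ~P4
Remaining disjuncts: P2, P5, P6, P7
Count = 7 - 3 = 4

4


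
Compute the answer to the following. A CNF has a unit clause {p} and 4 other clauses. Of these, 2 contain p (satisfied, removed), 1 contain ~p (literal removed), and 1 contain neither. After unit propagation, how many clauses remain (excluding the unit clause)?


Satisfied (removed): 2
Shortened (remain): 1
Unchanged (remain): 1
Remaining = 1 + 1 = 2

2


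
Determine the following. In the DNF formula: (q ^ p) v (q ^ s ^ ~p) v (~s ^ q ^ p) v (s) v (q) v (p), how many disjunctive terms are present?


A DNF formula is a disjunction of terms (conjunctions).
Terms are separated by v.
Counting the disjuncts: 6 terms.

6


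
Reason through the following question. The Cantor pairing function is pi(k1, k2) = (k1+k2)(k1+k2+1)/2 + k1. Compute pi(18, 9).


k1 + k2 = 27
(k1+k2)(k1+k2+1)/2 = 27 * 28 / 2 = 378
pi = 378 + 18 = 396

396


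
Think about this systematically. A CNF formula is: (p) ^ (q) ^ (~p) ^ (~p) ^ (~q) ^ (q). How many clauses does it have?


A CNF formula is a conjunction of clauses.
Clauses are separated by ^.
Counting the conjuncts: 6 clauses.

6


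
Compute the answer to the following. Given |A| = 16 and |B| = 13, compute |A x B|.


The Cartesian product A x B contains all ordered pairs (a, b).
|A x B| = |A| * |B| = 16 * 13 = 208

208


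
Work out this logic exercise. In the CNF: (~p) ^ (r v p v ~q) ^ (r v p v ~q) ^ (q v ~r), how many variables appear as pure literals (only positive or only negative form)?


Check each variable for pure literal status:
p: mixed (not pure)
q: mixed (not pure)
r: mixed (not pure)
Pure literal count = 0

0


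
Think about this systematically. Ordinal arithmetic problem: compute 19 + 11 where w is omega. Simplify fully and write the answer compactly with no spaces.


Compute 19 + 11.
Ordinal + is associative but NOT commutative; for finite n>0, n + w = w but w + n stays w+n.
Both operands finite; ordinal + agrees with natural +: 19 + 11 = 30.
Result = 30

30


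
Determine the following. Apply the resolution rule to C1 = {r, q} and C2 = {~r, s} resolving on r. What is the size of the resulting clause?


Remove r from C1 and ~r from C2.
C1 remainder: {q}
C2 remainder: {s}
Union (resolvent): {q, s}
Resolvent has 2 literal(s).

2


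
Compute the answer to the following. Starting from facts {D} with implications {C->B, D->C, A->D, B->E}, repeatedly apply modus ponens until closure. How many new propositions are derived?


Initial facts: {D}
Apply modus ponens to closure:
  D and D->C  =>  C
  C and C->B  =>  B
  B and B->E  =>  E
Final known: {B, C, D, E}
New propositions: {B, C, E}
Count = 3

3


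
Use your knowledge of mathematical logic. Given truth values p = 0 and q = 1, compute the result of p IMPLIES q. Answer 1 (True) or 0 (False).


p = 0, q = 1
Operation: p IMPLIES q
Evaluate: 0 IMPLIES 1 = 1

1


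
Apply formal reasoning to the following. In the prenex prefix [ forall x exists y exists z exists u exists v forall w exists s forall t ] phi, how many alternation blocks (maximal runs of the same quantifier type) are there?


Quantifier-type sequence: A E E E E A E A  (A=forall, E=exists)
Group into maximal same-type runs:
  Ax1 | Ex4 | Ax1 | Ex1 | Ax1
Number of blocks = 5

5


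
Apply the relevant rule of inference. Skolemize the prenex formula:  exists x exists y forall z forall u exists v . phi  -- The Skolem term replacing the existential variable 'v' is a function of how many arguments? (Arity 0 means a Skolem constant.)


Quantifier prefix: exists x exists y forall z forall u exists v
'v' is existentially quantified at position 5.
Universal variables preceding it: z, u
Skolem function arity = 2

2


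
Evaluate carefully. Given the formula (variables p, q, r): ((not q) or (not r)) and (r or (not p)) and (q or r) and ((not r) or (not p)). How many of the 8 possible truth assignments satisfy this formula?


Evaluate all 8 assignments for p, q, r:
p=0, q=0, r=0: 0
p=0, q=0, r=1: 1
p=0, q=1, r=0: 1
p=0, q=1, r=1: 0
p=1, q=0, r=0: 0
p=1, q=0, r=1: 0
p=1, q=1, r=0: 0
p=1, q=1, r=1: 0
Satisfying count = 2

2


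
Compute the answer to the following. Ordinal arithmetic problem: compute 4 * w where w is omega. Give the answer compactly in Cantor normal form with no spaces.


Compute 4 * w.
Ordinal * is associative and left-distributive over +, but NOT commutative; for finite n>1, n*w = w but w*n stays w*n.
For finite n>0, n * w = sup{n*k : k<w} = w. So 4 * w = w.
Result = w

w


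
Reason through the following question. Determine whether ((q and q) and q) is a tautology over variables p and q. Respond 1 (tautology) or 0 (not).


Check all 4 assignments:
p=0, q=0: 0
p=0, q=1: 1
p=1, q=0: 0
p=1, q=1: 1
Satisfying count = 2/4.
Tautology iff count = 4: no.

0


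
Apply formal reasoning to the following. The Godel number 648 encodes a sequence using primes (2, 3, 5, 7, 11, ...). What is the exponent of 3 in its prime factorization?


Factorize 648 by dividing by 3 repeatedly.
Division steps: 3 divides 648 exactly 4 time(s).
Exponent of 3 = 4

4


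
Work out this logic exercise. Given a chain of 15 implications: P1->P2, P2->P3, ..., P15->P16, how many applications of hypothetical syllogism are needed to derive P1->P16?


With 15 implications in a chain connecting 16 propositions:
P1->P2, P2->P3, ..., P15->P16
Steps needed = (number of implications) - 1 = 15 - 1 = 14

14


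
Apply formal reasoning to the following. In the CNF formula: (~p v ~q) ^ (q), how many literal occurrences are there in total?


Counting literals in each clause:
Clause 1: 2 literal(s)
Clause 2: 1 literal(s)
Total = 3

3


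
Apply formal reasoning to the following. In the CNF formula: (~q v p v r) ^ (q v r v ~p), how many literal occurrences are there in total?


Counting literals in each clause:
Clause 1: 3 literal(s)
Clause 2: 3 literal(s)
Total = 6

6


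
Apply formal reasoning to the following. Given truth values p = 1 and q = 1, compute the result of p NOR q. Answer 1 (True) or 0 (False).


p = 1, q = 1
Operation: p NOR q
Evaluate: 1 NOR 1 = 0

0


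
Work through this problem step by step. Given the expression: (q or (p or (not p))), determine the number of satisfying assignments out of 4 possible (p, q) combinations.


Check all 4 assignments:
p=0, q=0: 1
p=0, q=1: 1
p=1, q=0: 1
p=1, q=1: 1
Count of True = 4

4


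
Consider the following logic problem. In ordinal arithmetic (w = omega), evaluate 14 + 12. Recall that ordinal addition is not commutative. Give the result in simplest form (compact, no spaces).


Compute 14 + 12.
Ordinal + is associative but NOT commutative; for finite n>0, n + w = w but w + n stays w+n.
Both operands finite; ordinal + agrees with natural +: 14 + 12 = 26.
Result = 26

26


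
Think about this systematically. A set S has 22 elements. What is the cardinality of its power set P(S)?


The power set of a set with n elements has 2^n elements.
|P(S)| = 2^22 = 4194304

4194304


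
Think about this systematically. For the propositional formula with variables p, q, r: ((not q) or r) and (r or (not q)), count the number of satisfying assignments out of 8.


Evaluate all 8 assignments for p, q, r:
p=0, q=0, r=0: 1
p=0, q=0, r=1: 1
p=0, q=1, r=0: 0
p=0, q=1, r=1: 1
p=1, q=0, r=0: 1
p=1, q=0, r=1: 1
p=1, q=1, r=0: 0
p=1, q=1, r=1: 1
Satisfying count = 6

6


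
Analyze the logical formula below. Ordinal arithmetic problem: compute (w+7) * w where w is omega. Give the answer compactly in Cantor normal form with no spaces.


Compute (w+7) * w.
Ordinal * is associative and left-distributive over +, but NOT commutative; for finite n>1, n*w = w but w*n stays w*n.
(w+7) * w = sup{(w+7)*k : k<w} = sup{w*k+7} = w^2 (the +7 tail is absorbed in the limit).
Result = w^2

w^2


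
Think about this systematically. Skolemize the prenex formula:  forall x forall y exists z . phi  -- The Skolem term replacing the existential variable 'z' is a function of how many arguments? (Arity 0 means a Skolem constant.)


Quantifier prefix: forall x forall y exists z
'z' is existentially quantified at position 3.
Universal variables preceding it: x, y
Skolem function arity = 2

2


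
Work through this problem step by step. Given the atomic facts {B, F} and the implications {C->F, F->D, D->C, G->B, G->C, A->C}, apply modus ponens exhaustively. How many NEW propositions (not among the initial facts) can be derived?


Initial facts: {B, F}
Apply modus ponens to closure:
  F and F->D  =>  D
  D and D->C  =>  C
Final known: {B, C, D, F}
New propositions: {C, D}
Count = 2

2


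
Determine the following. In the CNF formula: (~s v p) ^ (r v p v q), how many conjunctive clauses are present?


A CNF formula is a conjunction of clauses.
Clauses are separated by ^.
Counting the conjuncts: 2 clauses.

2


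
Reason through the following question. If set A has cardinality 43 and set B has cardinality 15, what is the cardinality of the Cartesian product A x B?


The Cartesian product A x B contains all ordered pairs (a, b).
|A x B| = |A| * |B| = 43 * 15 = 645

645


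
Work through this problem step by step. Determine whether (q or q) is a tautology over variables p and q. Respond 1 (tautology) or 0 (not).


Check all 4 assignments:
p=0, q=0: 0
p=0, q=1: 1
p=1, q=0: 0
p=1, q=1: 1
Satisfying count = 2/4.
Tautology iff count = 4: no.

0


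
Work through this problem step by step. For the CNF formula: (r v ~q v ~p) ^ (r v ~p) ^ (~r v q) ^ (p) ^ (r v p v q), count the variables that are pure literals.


Check each variable for pure literal status:
p: mixed (not pure)
q: mixed (not pure)
r: mixed (not pure)
Pure literal count = 0

0


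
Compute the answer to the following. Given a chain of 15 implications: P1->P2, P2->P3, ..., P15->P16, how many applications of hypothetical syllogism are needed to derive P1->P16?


With 15 implications in a chain connecting 16 propositions:
P1->P2, P2->P3, ..., P15->P16
Steps needed = (number of implications) - 1 = 15 - 1 = 14

14


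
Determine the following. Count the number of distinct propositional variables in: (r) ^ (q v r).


Identify each variable that appears in the formula.
Variables found: q, r
Count = 2

2


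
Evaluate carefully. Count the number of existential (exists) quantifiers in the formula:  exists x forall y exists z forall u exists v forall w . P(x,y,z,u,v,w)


Quantifier prefix: exists x forall y exists z forall u exists v forall w
Mark each quantifier type:
  E U E U E U
Universal count = 3, Existential count = 3
Asked for existential (exists) quantifiers: 3

3


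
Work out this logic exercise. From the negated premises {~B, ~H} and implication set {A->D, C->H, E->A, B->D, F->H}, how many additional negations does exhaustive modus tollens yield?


Initial negated facts: {~B, ~H}
Apply modus tollens to closure:
  ~H and C->H  =>  ~C
  ~H and F->H  =>  ~F
Final negated: {~B, ~C, ~F, ~H}
New negations: {~C, ~F}
Count = 2

2


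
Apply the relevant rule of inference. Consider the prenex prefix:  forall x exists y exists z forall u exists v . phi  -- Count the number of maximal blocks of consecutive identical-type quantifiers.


Quantifier-type sequence: A E E A E  (A=forall, E=exists)
Group into maximal same-type runs:
  Ax1 | Ex2 | Ax1 | Ex1
Number of blocks = 4

4


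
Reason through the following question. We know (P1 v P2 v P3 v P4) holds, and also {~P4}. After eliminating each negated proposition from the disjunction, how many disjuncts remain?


Original disjuncts (4): P1, P2, P3, P4
Negated (eliminate): ~P4
Remaining disjuncts: P1, P2, P3
Count = 4 - 1 = 3

3


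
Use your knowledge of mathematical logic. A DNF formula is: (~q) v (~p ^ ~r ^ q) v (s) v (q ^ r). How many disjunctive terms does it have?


A DNF formula is a disjunction of terms (conjunctions).
Terms are separated by v.
Counting the disjuncts: 4 terms.

4


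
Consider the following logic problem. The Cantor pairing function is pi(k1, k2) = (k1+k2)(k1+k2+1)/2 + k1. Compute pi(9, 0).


k1 + k2 = 9
(k1+k2)(k1+k2+1)/2 = 9 * 10 / 2 = 45
pi = 45 + 9 = 54

54


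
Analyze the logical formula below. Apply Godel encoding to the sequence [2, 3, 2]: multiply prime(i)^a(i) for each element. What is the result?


Encode each element as an exponent of the corresponding prime:
  2^2 = 4
  3^3 = 27
  5^2 = 25
Product = 4 * 27 * 25 = 2700

2700


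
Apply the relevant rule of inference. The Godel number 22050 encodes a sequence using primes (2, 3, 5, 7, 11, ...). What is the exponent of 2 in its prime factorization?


Factorize 22050 by dividing by 2 repeatedly.
Division steps: 2 divides 22050 exactly 1 time(s).
Exponent of 2 = 1

1


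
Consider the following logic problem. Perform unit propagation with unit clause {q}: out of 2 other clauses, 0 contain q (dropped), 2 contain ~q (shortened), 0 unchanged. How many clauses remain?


Satisfied (removed): 0
Shortened (remain): 2
Unchanged (remain): 0
Remaining = 2 + 0 = 2

2


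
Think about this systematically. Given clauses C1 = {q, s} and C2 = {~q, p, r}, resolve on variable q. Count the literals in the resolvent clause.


Remove q from C1 and ~q from C2.
C1 remainder: {s}
C2 remainder: {p, r}
Union (resolvent): {p, r, s}
Resolvent has 3 literal(s).

3


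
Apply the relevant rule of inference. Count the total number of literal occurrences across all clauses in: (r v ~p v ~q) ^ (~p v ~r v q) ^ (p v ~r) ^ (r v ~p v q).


Counting literals in each clause:
Clause 1: 3 literal(s)
Clause 2: 3 literal(s)
Clause 3: 2 literal(s)
Clause 4: 3 literal(s)
Total = 11

11


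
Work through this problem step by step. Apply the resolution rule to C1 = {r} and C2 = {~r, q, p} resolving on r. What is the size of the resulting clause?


Remove r from C1 and ~r from C2.
C1 remainder: {}
C2 remainder: {q, p}
Union (resolvent): {p, q}
Resolvent has 2 literal(s).

2


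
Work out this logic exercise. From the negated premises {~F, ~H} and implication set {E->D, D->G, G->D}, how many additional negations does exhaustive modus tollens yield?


Initial negated facts: {~F, ~H}
Apply modus tollens to closure:
  (no implication fires)
Final negated: {~F, ~H}
New negations: {(none)}
Count = 0

0


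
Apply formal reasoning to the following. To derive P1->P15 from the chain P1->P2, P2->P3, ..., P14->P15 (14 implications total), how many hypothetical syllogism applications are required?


With 14 implications in a chain connecting 15 propositions:
P1->P2, P2->P3, ..., P14->P15
Steps needed = (number of implications) - 1 = 14 - 1 = 13

13


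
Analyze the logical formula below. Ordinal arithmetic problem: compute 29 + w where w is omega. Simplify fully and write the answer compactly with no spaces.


Compute 29 + w.
Ordinal + is associative but NOT commutative; for finite n>0, n + w = w but w + n stays w+n.
Any finite left addend is absorbed by w on the right: 29 + w = w.
Result = w

w


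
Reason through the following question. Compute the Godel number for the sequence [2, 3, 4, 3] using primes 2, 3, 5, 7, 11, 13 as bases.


Encode each element as an exponent of the corresponding prime:
  2^2 = 4
  3^3 = 27
  5^4 = 625
  7^3 = 343
Product = 4 * 27 * 625 * 343 = 23152500

23152500


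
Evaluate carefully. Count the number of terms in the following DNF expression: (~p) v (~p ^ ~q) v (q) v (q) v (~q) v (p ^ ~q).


A DNF formula is a disjunction of terms (conjunctions).
Terms are separated by v.
Counting the disjuncts: 6 terms.

6


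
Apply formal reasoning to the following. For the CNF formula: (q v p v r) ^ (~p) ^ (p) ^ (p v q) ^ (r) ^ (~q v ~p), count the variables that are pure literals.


Check each variable for pure literal status:
p: mixed (not pure)
q: mixed (not pure)
r: pure positive
Pure literal count = 1

1


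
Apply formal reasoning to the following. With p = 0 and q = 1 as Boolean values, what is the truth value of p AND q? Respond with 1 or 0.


p = 0, q = 1
Operation: p AND q
Evaluate: 0 AND 1 = 0

0


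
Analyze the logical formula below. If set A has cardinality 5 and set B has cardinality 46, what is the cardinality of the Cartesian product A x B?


The Cartesian product A x B contains all ordered pairs (a, b).
|A x B| = |A| * |B| = 5 * 46 = 230

230


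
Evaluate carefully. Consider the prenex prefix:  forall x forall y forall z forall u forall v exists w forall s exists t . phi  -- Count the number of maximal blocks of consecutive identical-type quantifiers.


Quantifier-type sequence: A A A A A E A E  (A=forall, E=exists)
Group into maximal same-type runs:
  Ax5 | Ex1 | Ax1 | Ex1
Number of blocks = 4

4


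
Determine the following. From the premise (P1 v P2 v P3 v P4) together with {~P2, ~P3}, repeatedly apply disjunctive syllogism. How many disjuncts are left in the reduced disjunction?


Original disjuncts (4): P1, P2, P3, P4
Negated (eliminate): ~P2, ~P3
Remaining disjuncts: P1, P4
Count = 4 - 2 = 2

2
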